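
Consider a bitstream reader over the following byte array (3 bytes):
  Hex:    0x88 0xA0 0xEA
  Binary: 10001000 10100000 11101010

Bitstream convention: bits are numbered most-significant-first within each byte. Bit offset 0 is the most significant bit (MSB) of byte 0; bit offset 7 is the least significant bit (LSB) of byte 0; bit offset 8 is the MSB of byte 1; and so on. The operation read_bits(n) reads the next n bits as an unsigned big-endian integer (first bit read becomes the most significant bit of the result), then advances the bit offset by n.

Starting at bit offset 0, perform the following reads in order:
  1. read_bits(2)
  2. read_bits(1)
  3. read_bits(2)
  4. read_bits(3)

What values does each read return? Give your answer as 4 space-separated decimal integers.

Read 1: bits[0:2] width=2 -> value=2 (bin 10); offset now 2 = byte 0 bit 2; 22 bits remain
Read 2: bits[2:3] width=1 -> value=0 (bin 0); offset now 3 = byte 0 bit 3; 21 bits remain
Read 3: bits[3:5] width=2 -> value=1 (bin 01); offset now 5 = byte 0 bit 5; 19 bits remain
Read 4: bits[5:8] width=3 -> value=0 (bin 000); offset now 8 = byte 1 bit 0; 16 bits remain

Answer: 2 0 1 0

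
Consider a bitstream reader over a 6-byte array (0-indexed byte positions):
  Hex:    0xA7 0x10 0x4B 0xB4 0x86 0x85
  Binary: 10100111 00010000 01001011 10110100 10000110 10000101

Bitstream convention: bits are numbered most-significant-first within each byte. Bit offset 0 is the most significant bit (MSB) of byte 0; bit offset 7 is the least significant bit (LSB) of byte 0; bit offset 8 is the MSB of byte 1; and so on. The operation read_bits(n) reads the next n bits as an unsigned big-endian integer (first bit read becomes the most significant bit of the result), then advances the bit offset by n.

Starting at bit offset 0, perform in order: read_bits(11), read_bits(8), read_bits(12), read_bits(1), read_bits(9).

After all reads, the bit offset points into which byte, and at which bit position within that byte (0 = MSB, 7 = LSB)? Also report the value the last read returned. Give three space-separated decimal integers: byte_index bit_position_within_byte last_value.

Read 1: bits[0:11] width=11 -> value=1336 (bin 10100111000); offset now 11 = byte 1 bit 3; 37 bits remain
Read 2: bits[11:19] width=8 -> value=130 (bin 10000010); offset now 19 = byte 2 bit 3; 29 bits remain
Read 3: bits[19:31] width=12 -> value=1498 (bin 010111011010); offset now 31 = byte 3 bit 7; 17 bits remain
Read 4: bits[31:32] width=1 -> value=0 (bin 0); offset now 32 = byte 4 bit 0; 16 bits remain
Read 5: bits[32:41] width=9 -> value=269 (bin 100001101); offset now 41 = byte 5 bit 1; 7 bits remain

Answer: 5 1 269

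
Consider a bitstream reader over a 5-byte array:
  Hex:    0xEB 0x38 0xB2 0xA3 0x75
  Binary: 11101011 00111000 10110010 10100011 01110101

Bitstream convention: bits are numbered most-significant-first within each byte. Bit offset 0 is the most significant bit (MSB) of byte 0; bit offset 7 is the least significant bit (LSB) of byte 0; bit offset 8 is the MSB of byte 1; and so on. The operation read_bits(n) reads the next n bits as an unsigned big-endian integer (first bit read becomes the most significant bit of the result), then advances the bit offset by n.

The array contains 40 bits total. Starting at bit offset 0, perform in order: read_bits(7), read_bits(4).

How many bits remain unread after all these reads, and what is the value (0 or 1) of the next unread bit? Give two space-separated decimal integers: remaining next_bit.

Answer: 29 1

Derivation:
Read 1: bits[0:7] width=7 -> value=117 (bin 1110101); offset now 7 = byte 0 bit 7; 33 bits remain
Read 2: bits[7:11] width=4 -> value=9 (bin 1001); offset now 11 = byte 1 bit 3; 29 bits remain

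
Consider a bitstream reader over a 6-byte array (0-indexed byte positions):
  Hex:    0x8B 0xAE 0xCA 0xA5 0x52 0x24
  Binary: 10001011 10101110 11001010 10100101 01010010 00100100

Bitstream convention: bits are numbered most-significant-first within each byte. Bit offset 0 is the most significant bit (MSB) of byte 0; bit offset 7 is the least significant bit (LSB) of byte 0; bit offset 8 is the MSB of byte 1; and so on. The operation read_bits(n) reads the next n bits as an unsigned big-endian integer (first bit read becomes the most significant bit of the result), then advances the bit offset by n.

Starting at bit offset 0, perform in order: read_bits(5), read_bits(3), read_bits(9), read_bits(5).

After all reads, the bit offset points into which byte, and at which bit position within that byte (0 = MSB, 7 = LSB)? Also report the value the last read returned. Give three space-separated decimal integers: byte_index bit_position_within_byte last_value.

Read 1: bits[0:5] width=5 -> value=17 (bin 10001); offset now 5 = byte 0 bit 5; 43 bits remain
Read 2: bits[5:8] width=3 -> value=3 (bin 011); offset now 8 = byte 1 bit 0; 40 bits remain
Read 3: bits[8:17] width=9 -> value=349 (bin 101011101); offset now 17 = byte 2 bit 1; 31 bits remain
Read 4: bits[17:22] width=5 -> value=18 (bin 10010); offset now 22 = byte 2 bit 6; 26 bits remain

Answer: 2 6 18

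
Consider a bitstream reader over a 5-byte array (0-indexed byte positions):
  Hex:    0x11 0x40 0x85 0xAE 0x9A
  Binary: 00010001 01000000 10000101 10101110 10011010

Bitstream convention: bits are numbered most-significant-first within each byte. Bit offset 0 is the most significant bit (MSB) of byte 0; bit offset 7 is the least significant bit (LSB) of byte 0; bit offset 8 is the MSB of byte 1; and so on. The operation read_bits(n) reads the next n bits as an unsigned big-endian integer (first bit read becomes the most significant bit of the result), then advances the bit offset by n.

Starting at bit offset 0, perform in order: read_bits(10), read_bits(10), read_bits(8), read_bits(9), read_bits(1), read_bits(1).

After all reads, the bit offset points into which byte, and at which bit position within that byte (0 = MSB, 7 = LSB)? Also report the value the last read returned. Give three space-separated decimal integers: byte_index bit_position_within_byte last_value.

Answer: 4 7 1

Derivation:
Read 1: bits[0:10] width=10 -> value=69 (bin 0001000101); offset now 10 = byte 1 bit 2; 30 bits remain
Read 2: bits[10:20] width=10 -> value=8 (bin 0000001000); offset now 20 = byte 2 bit 4; 20 bits remain
Read 3: bits[20:28] width=8 -> value=90 (bin 01011010); offset now 28 = byte 3 bit 4; 12 bits remain
Read 4: bits[28:37] width=9 -> value=467 (bin 111010011); offset now 37 = byte 4 bit 5; 3 bits remain
Read 5: bits[37:38] width=1 -> value=0 (bin 0); offset now 38 = byte 4 bit 6; 2 bits remain
Read 6: bits[38:39] width=1 -> value=1 (bin 1); offset now 39 = byte 4 bit 7; 1 bits remain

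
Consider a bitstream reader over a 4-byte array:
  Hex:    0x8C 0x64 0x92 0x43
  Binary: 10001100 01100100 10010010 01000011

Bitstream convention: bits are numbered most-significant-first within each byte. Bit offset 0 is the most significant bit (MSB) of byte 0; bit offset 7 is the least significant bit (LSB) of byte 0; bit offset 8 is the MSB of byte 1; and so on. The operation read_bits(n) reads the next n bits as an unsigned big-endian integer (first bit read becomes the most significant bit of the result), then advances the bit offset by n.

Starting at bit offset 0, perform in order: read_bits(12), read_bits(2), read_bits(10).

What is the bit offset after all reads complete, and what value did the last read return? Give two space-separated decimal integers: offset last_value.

Read 1: bits[0:12] width=12 -> value=2246 (bin 100011000110); offset now 12 = byte 1 bit 4; 20 bits remain
Read 2: bits[12:14] width=2 -> value=1 (bin 01); offset now 14 = byte 1 bit 6; 18 bits remain
Read 3: bits[14:24] width=10 -> value=146 (bin 0010010010); offset now 24 = byte 3 bit 0; 8 bits remain

Answer: 24 146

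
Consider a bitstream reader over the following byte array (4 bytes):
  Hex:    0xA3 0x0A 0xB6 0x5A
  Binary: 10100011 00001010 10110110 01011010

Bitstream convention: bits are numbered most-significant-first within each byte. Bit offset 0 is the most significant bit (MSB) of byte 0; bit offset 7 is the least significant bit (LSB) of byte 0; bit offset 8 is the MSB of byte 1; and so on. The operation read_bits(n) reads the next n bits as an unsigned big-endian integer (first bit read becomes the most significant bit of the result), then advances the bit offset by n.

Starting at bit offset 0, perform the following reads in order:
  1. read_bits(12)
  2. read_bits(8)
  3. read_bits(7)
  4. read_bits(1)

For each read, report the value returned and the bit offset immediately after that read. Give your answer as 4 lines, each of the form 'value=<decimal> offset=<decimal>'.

Answer: value=2608 offset=12
value=171 offset=20
value=50 offset=27
value=1 offset=28

Derivation:
Read 1: bits[0:12] width=12 -> value=2608 (bin 101000110000); offset now 12 = byte 1 bit 4; 20 bits remain
Read 2: bits[12:20] width=8 -> value=171 (bin 10101011); offset now 20 = byte 2 bit 4; 12 bits remain
Read 3: bits[20:27] width=7 -> value=50 (bin 0110010); offset now 27 = byte 3 bit 3; 5 bits remain
Read 4: bits[27:28] width=1 -> value=1 (bin 1); offset now 28 = byte 3 bit 4; 4 bits remain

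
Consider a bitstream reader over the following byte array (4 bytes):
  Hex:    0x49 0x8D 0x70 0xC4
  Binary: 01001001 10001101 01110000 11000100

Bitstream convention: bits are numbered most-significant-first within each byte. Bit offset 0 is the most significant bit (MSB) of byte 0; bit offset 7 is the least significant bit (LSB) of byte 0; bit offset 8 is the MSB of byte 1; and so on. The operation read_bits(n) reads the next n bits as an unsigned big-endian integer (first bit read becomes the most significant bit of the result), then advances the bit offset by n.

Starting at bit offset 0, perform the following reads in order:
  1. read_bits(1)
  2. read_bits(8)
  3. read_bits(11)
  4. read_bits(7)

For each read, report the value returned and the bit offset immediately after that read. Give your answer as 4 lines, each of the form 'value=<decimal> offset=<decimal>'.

Read 1: bits[0:1] width=1 -> value=0 (bin 0); offset now 1 = byte 0 bit 1; 31 bits remain
Read 2: bits[1:9] width=8 -> value=147 (bin 10010011); offset now 9 = byte 1 bit 1; 23 bits remain
Read 3: bits[9:20] width=11 -> value=215 (bin 00011010111); offset now 20 = byte 2 bit 4; 12 bits remain
Read 4: bits[20:27] width=7 -> value=6 (bin 0000110); offset now 27 = byte 3 bit 3; 5 bits remain

Answer: value=0 offset=1
value=147 offset=9
value=215 offset=20
value=6 offset=27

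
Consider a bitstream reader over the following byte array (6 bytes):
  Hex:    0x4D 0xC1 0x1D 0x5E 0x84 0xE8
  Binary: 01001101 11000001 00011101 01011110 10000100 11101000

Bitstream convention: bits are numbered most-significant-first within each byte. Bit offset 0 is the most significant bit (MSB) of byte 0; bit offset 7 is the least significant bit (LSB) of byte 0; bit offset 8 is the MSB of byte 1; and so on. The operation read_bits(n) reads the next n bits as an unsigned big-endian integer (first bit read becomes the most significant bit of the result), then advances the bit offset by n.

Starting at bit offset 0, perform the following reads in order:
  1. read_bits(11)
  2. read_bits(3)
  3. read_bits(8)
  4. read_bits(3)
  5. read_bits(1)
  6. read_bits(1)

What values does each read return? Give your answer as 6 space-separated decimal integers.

Answer: 622 0 71 2 1 0

Derivation:
Read 1: bits[0:11] width=11 -> value=622 (bin 01001101110); offset now 11 = byte 1 bit 3; 37 bits remain
Read 2: bits[11:14] width=3 -> value=0 (bin 000); offset now 14 = byte 1 bit 6; 34 bits remain
Read 3: bits[14:22] width=8 -> value=71 (bin 01000111); offset now 22 = byte 2 bit 6; 26 bits remain
Read 4: bits[22:25] width=3 -> value=2 (bin 010); offset now 25 = byte 3 bit 1; 23 bits remain
Read 5: bits[25:26] width=1 -> value=1 (bin 1); offset now 26 = byte 3 bit 2; 22 bits remain
Read 6: bits[26:27] width=1 -> value=0 (bin 0); offset now 27 = byte 3 bit 3; 21 bits remain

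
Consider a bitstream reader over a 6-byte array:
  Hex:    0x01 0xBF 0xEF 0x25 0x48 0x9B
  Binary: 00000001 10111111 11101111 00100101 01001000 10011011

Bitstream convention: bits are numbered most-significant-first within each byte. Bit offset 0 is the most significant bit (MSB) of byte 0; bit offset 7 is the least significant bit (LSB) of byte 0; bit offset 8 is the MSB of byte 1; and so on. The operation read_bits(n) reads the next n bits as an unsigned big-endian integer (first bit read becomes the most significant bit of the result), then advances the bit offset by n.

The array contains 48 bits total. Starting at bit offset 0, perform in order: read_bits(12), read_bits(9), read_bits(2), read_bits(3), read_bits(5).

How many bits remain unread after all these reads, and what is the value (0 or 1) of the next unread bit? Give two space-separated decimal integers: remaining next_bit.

Read 1: bits[0:12] width=12 -> value=27 (bin 000000011011); offset now 12 = byte 1 bit 4; 36 bits remain
Read 2: bits[12:21] width=9 -> value=509 (bin 111111101); offset now 21 = byte 2 bit 5; 27 bits remain
Read 3: bits[21:23] width=2 -> value=3 (bin 11); offset now 23 = byte 2 bit 7; 25 bits remain
Read 4: bits[23:26] width=3 -> value=4 (bin 100); offset now 26 = byte 3 bit 2; 22 bits remain
Read 5: bits[26:31] width=5 -> value=18 (bin 10010); offset now 31 = byte 3 bit 7; 17 bits remain

Answer: 17 1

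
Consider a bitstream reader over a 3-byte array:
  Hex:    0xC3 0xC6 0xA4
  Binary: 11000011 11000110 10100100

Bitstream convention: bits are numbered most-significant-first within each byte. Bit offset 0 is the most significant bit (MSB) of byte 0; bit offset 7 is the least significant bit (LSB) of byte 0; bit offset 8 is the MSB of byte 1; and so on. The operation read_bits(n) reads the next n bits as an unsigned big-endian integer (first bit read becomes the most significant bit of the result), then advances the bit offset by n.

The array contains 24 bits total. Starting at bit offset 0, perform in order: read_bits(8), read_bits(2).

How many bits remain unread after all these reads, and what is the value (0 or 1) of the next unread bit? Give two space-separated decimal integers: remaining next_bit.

Answer: 14 0

Derivation:
Read 1: bits[0:8] width=8 -> value=195 (bin 11000011); offset now 8 = byte 1 bit 0; 16 bits remain
Read 2: bits[8:10] width=2 -> value=3 (bin 11); offset now 10 = byte 1 bit 2; 14 bits remain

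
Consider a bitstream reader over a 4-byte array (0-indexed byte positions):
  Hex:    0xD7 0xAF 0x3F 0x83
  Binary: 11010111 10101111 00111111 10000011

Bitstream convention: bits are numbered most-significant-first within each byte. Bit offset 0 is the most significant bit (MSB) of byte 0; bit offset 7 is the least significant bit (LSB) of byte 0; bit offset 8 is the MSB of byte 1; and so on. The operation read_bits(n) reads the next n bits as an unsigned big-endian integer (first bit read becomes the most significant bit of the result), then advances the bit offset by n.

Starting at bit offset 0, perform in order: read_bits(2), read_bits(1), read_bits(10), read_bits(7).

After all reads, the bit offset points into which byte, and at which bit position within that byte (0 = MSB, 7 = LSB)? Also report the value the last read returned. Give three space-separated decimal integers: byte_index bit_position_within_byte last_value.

Read 1: bits[0:2] width=2 -> value=3 (bin 11); offset now 2 = byte 0 bit 2; 30 bits remain
Read 2: bits[2:3] width=1 -> value=0 (bin 0); offset now 3 = byte 0 bit 3; 29 bits remain
Read 3: bits[3:13] width=10 -> value=757 (bin 1011110101); offset now 13 = byte 1 bit 5; 19 bits remain
Read 4: bits[13:20] width=7 -> value=115 (bin 1110011); offset now 20 = byte 2 bit 4; 12 bits remain

Answer: 2 4 115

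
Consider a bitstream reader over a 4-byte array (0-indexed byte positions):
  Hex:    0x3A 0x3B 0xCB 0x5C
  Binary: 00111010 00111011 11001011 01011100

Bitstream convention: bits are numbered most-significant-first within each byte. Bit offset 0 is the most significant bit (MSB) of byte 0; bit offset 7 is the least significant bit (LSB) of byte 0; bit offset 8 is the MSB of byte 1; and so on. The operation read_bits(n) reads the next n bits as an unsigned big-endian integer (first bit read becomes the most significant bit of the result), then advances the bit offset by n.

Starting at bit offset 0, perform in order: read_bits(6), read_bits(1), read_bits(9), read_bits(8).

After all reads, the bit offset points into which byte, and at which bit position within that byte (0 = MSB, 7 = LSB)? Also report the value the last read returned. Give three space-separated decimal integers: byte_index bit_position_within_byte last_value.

Read 1: bits[0:6] width=6 -> value=14 (bin 001110); offset now 6 = byte 0 bit 6; 26 bits remain
Read 2: bits[6:7] width=1 -> value=1 (bin 1); offset now 7 = byte 0 bit 7; 25 bits remain
Read 3: bits[7:16] width=9 -> value=59 (bin 000111011); offset now 16 = byte 2 bit 0; 16 bits remain
Read 4: bits[16:24] width=8 -> value=203 (bin 11001011); offset now 24 = byte 3 bit 0; 8 bits remain

Answer: 3 0 203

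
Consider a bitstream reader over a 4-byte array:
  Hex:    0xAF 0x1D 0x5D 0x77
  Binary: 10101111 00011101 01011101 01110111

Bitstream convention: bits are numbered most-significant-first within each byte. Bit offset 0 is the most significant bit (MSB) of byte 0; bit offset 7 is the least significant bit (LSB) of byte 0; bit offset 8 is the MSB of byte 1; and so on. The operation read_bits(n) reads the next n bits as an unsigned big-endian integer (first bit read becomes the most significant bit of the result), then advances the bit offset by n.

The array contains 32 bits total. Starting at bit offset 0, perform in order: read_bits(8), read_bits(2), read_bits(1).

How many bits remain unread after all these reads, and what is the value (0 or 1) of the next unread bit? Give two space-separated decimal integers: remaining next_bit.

Answer: 21 1

Derivation:
Read 1: bits[0:8] width=8 -> value=175 (bin 10101111); offset now 8 = byte 1 bit 0; 24 bits remain
Read 2: bits[8:10] width=2 -> value=0 (bin 00); offset now 10 = byte 1 bit 2; 22 bits remain
Read 3: bits[10:11] width=1 -> value=0 (bin 0); offset now 11 = byte 1 bit 3; 21 bits remain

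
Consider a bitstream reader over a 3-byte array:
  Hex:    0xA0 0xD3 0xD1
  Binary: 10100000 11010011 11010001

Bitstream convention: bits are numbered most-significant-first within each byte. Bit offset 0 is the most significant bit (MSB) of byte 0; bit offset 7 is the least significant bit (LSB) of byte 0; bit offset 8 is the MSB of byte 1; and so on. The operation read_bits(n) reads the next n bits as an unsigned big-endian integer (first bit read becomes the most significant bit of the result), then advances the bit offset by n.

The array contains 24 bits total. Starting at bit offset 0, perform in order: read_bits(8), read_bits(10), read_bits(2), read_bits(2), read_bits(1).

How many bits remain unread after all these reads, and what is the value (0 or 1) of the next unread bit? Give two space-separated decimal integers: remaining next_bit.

Answer: 1 1

Derivation:
Read 1: bits[0:8] width=8 -> value=160 (bin 10100000); offset now 8 = byte 1 bit 0; 16 bits remain
Read 2: bits[8:18] width=10 -> value=847 (bin 1101001111); offset now 18 = byte 2 bit 2; 6 bits remain
Read 3: bits[18:20] width=2 -> value=1 (bin 01); offset now 20 = byte 2 bit 4; 4 bits remain
Read 4: bits[20:22] width=2 -> value=0 (bin 00); offset now 22 = byte 2 bit 6; 2 bits remain
Read 5: bits[22:23] width=1 -> value=0 (bin 0); offset now 23 = byte 2 bit 7; 1 bits remain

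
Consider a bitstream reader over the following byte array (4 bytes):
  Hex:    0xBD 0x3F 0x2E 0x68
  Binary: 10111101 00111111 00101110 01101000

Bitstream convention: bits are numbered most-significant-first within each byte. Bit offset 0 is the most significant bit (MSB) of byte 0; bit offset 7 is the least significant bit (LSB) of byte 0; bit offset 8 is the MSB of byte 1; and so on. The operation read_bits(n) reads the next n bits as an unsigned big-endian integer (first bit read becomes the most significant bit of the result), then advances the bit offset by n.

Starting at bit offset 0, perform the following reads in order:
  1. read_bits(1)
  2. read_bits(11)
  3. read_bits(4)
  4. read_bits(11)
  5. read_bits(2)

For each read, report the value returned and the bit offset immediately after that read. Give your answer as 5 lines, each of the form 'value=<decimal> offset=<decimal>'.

Read 1: bits[0:1] width=1 -> value=1 (bin 1); offset now 1 = byte 0 bit 1; 31 bits remain
Read 2: bits[1:12] width=11 -> value=979 (bin 01111010011); offset now 12 = byte 1 bit 4; 20 bits remain
Read 3: bits[12:16] width=4 -> value=15 (bin 1111); offset now 16 = byte 2 bit 0; 16 bits remain
Read 4: bits[16:27] width=11 -> value=371 (bin 00101110011); offset now 27 = byte 3 bit 3; 5 bits remain
Read 5: bits[27:29] width=2 -> value=1 (bin 01); offset now 29 = byte 3 bit 5; 3 bits remain

Answer: value=1 offset=1
value=979 offset=12
value=15 offset=16
value=371 offset=27
value=1 offset=29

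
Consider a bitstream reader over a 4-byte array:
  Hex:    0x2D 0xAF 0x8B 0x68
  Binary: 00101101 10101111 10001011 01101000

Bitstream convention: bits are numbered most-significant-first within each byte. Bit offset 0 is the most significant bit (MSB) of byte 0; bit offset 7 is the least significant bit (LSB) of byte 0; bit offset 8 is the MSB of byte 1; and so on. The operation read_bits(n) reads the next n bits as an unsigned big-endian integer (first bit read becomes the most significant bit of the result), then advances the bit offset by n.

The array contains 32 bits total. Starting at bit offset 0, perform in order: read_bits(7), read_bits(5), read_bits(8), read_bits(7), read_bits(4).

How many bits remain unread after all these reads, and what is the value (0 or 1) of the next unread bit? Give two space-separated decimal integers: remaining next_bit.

Read 1: bits[0:7] width=7 -> value=22 (bin 0010110); offset now 7 = byte 0 bit 7; 25 bits remain
Read 2: bits[7:12] width=5 -> value=26 (bin 11010); offset now 12 = byte 1 bit 4; 20 bits remain
Read 3: bits[12:20] width=8 -> value=248 (bin 11111000); offset now 20 = byte 2 bit 4; 12 bits remain
Read 4: bits[20:27] width=7 -> value=91 (bin 1011011); offset now 27 = byte 3 bit 3; 5 bits remain
Read 5: bits[27:31] width=4 -> value=4 (bin 0100); offset now 31 = byte 3 bit 7; 1 bits remain

Answer: 1 0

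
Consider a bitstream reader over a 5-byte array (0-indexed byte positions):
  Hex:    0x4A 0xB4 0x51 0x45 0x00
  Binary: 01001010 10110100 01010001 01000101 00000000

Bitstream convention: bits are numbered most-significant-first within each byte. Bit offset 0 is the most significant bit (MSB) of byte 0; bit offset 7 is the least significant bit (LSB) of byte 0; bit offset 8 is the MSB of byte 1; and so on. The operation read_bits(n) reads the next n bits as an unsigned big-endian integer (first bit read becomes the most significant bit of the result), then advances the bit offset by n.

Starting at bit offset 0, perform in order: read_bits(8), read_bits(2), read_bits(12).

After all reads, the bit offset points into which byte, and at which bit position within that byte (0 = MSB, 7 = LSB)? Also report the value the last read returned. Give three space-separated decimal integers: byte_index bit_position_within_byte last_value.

Read 1: bits[0:8] width=8 -> value=74 (bin 01001010); offset now 8 = byte 1 bit 0; 32 bits remain
Read 2: bits[8:10] width=2 -> value=2 (bin 10); offset now 10 = byte 1 bit 2; 30 bits remain
Read 3: bits[10:22] width=12 -> value=3348 (bin 110100010100); offset now 22 = byte 2 bit 6; 18 bits remain

Answer: 2 6 3348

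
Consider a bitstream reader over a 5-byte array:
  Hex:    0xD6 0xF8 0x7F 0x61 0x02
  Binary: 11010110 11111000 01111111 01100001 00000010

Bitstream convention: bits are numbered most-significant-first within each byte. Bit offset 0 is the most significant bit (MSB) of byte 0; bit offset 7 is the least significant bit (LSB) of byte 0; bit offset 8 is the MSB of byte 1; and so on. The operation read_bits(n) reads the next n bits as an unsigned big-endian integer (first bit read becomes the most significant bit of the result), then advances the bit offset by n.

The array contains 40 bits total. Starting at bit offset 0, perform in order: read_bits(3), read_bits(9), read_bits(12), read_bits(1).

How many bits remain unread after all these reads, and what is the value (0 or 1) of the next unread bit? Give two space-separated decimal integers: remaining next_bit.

Read 1: bits[0:3] width=3 -> value=6 (bin 110); offset now 3 = byte 0 bit 3; 37 bits remain
Read 2: bits[3:12] width=9 -> value=367 (bin 101101111); offset now 12 = byte 1 bit 4; 28 bits remain
Read 3: bits[12:24] width=12 -> value=2175 (bin 100001111111); offset now 24 = byte 3 bit 0; 16 bits remain
Read 4: bits[24:25] width=1 -> value=0 (bin 0); offset now 25 = byte 3 bit 1; 15 bits remain

Answer: 15 1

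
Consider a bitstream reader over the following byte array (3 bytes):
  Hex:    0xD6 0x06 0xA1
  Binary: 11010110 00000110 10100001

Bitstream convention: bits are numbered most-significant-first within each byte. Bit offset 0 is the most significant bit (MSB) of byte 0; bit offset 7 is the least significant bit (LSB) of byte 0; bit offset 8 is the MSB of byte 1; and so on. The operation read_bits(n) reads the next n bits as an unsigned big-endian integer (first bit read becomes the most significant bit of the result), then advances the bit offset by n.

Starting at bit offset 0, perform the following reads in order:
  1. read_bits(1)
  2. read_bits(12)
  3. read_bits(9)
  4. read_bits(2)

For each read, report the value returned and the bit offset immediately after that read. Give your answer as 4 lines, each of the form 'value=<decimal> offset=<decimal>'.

Read 1: bits[0:1] width=1 -> value=1 (bin 1); offset now 1 = byte 0 bit 1; 23 bits remain
Read 2: bits[1:13] width=12 -> value=2752 (bin 101011000000); offset now 13 = byte 1 bit 5; 11 bits remain
Read 3: bits[13:22] width=9 -> value=424 (bin 110101000); offset now 22 = byte 2 bit 6; 2 bits remain
Read 4: bits[22:24] width=2 -> value=1 (bin 01); offset now 24 = byte 3 bit 0; 0 bits remain

Answer: value=1 offset=1
value=2752 offset=13
value=424 offset=22
value=1 offset=24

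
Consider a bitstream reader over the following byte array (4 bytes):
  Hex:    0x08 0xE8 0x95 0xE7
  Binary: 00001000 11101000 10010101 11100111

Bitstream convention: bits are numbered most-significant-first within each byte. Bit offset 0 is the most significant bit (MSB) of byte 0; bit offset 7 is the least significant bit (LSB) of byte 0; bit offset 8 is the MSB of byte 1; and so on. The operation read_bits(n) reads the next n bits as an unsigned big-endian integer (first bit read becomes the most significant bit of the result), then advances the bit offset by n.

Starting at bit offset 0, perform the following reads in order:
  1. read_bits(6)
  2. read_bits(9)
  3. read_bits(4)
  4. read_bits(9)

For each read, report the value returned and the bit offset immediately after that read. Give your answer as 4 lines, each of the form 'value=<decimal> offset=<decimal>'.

Answer: value=2 offset=6
value=116 offset=15
value=4 offset=19
value=350 offset=28

Derivation:
Read 1: bits[0:6] width=6 -> value=2 (bin 000010); offset now 6 = byte 0 bit 6; 26 bits remain
Read 2: bits[6:15] width=9 -> value=116 (bin 001110100); offset now 15 = byte 1 bit 7; 17 bits remain
Read 3: bits[15:19] width=4 -> value=4 (bin 0100); offset now 19 = byte 2 bit 3; 13 bits remain
Read 4: bits[19:28] width=9 -> value=350 (bin 101011110); offset now 28 = byte 3 bit 4; 4 bits remain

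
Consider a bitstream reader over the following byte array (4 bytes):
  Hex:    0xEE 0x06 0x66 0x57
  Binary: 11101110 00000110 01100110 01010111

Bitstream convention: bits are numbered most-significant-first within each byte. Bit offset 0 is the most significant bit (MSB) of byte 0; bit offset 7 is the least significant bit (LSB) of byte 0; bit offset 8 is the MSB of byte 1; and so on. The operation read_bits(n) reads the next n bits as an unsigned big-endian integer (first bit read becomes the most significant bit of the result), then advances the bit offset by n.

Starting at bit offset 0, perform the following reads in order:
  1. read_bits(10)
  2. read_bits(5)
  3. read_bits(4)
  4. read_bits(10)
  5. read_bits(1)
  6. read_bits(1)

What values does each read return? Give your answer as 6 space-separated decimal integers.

Answer: 952 3 3 202 1 1

Derivation:
Read 1: bits[0:10] width=10 -> value=952 (bin 1110111000); offset now 10 = byte 1 bit 2; 22 bits remain
Read 2: bits[10:15] width=5 -> value=3 (bin 00011); offset now 15 = byte 1 bit 7; 17 bits remain
Read 3: bits[15:19] width=4 -> value=3 (bin 0011); offset now 19 = byte 2 bit 3; 13 bits remain
Read 4: bits[19:29] width=10 -> value=202 (bin 0011001010); offset now 29 = byte 3 bit 5; 3 bits remain
Read 5: bits[29:30] width=1 -> value=1 (bin 1); offset now 30 = byte 3 bit 6; 2 bits remain
Read 6: bits[30:31] width=1 -> value=1 (bin 1); offset now 31 = byte 3 bit 7; 1 bits remain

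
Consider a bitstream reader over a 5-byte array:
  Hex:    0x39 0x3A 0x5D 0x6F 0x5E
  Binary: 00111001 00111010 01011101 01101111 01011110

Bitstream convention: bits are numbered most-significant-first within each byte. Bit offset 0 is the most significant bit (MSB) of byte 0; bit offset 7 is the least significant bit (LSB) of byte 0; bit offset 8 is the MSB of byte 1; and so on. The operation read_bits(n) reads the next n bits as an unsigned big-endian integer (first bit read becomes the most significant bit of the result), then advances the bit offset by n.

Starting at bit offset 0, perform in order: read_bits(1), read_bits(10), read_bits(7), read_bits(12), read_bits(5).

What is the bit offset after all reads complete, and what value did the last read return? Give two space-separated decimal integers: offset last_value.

Answer: 35 26

Derivation:
Read 1: bits[0:1] width=1 -> value=0 (bin 0); offset now 1 = byte 0 bit 1; 39 bits remain
Read 2: bits[1:11] width=10 -> value=457 (bin 0111001001); offset now 11 = byte 1 bit 3; 29 bits remain
Read 3: bits[11:18] width=7 -> value=105 (bin 1101001); offset now 18 = byte 2 bit 2; 22 bits remain
Read 4: bits[18:30] width=12 -> value=1883 (bin 011101011011); offset now 30 = byte 3 bit 6; 10 bits remain
Read 5: bits[30:35] width=5 -> value=26 (bin 11010); offset now 35 = byte 4 bit 3; 5 bits remain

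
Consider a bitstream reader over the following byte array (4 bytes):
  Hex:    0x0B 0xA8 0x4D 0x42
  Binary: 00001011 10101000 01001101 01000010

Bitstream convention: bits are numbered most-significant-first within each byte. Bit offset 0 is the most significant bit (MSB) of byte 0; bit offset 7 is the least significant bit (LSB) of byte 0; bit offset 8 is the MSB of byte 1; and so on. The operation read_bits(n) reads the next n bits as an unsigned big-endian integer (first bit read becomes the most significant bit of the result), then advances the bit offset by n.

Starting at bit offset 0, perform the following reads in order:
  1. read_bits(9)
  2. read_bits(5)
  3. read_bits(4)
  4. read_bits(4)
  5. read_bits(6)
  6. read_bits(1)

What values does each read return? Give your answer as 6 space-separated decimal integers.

Read 1: bits[0:9] width=9 -> value=23 (bin 000010111); offset now 9 = byte 1 bit 1; 23 bits remain
Read 2: bits[9:14] width=5 -> value=10 (bin 01010); offset now 14 = byte 1 bit 6; 18 bits remain
Read 3: bits[14:18] width=4 -> value=1 (bin 0001); offset now 18 = byte 2 bit 2; 14 bits remain
Read 4: bits[18:22] width=4 -> value=3 (bin 0011); offset now 22 = byte 2 bit 6; 10 bits remain
Read 5: bits[22:28] width=6 -> value=20 (bin 010100); offset now 28 = byte 3 bit 4; 4 bits remain
Read 6: bits[28:29] width=1 -> value=0 (bin 0); offset now 29 = byte 3 bit 5; 3 bits remain

Answer: 23 10 1 3 20 0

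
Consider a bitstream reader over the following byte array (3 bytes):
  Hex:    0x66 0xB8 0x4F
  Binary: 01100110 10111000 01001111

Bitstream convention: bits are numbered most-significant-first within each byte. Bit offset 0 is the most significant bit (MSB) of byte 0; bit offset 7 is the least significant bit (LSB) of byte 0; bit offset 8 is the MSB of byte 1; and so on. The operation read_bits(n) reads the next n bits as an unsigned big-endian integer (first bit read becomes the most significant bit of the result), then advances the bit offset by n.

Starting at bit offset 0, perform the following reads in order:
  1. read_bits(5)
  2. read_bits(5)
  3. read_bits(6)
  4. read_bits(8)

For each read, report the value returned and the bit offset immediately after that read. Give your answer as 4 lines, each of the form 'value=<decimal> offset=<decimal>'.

Read 1: bits[0:5] width=5 -> value=12 (bin 01100); offset now 5 = byte 0 bit 5; 19 bits remain
Read 2: bits[5:10] width=5 -> value=26 (bin 11010); offset now 10 = byte 1 bit 2; 14 bits remain
Read 3: bits[10:16] width=6 -> value=56 (bin 111000); offset now 16 = byte 2 bit 0; 8 bits remain
Read 4: bits[16:24] width=8 -> value=79 (bin 01001111); offset now 24 = byte 3 bit 0; 0 bits remain

Answer: value=12 offset=5
value=26 offset=10
value=56 offset=16
value=79 offset=24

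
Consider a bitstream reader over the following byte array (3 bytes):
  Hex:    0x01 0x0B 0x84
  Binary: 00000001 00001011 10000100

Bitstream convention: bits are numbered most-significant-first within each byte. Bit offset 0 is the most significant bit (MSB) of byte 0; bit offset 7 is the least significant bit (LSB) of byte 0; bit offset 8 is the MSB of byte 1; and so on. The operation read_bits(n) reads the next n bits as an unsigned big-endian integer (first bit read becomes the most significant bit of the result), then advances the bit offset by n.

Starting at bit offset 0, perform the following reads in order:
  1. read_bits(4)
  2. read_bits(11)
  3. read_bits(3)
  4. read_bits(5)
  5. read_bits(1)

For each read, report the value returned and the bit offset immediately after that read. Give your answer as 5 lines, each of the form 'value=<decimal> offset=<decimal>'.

Answer: value=0 offset=4
value=133 offset=15
value=6 offset=18
value=2 offset=23
value=0 offset=24

Derivation:
Read 1: bits[0:4] width=4 -> value=0 (bin 0000); offset now 4 = byte 0 bit 4; 20 bits remain
Read 2: bits[4:15] width=11 -> value=133 (bin 00010000101); offset now 15 = byte 1 bit 7; 9 bits remain
Read 3: bits[15:18] width=3 -> value=6 (bin 110); offset now 18 = byte 2 bit 2; 6 bits remain
Read 4: bits[18:23] width=5 -> value=2 (bin 00010); offset now 23 = byte 2 bit 7; 1 bits remain
Read 5: bits[23:24] width=1 -> value=0 (bin 0); offset now 24 = byte 3 bit 0; 0 bits remain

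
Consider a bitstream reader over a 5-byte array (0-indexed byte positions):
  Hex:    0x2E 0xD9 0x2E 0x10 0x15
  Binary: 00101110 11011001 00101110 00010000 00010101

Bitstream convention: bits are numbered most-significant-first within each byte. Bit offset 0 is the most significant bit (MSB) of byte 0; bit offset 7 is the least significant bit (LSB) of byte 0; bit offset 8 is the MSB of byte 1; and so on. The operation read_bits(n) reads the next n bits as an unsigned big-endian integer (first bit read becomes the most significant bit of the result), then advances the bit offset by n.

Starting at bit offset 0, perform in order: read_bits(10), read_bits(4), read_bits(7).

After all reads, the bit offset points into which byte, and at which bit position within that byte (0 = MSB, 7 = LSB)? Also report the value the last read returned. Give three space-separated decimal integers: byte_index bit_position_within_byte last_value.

Answer: 2 5 37

Derivation:
Read 1: bits[0:10] width=10 -> value=187 (bin 0010111011); offset now 10 = byte 1 bit 2; 30 bits remain
Read 2: bits[10:14] width=4 -> value=6 (bin 0110); offset now 14 = byte 1 bit 6; 26 bits remain
Read 3: bits[14:21] width=7 -> value=37 (bin 0100101); offset now 21 = byte 2 bit 5; 19 bits remain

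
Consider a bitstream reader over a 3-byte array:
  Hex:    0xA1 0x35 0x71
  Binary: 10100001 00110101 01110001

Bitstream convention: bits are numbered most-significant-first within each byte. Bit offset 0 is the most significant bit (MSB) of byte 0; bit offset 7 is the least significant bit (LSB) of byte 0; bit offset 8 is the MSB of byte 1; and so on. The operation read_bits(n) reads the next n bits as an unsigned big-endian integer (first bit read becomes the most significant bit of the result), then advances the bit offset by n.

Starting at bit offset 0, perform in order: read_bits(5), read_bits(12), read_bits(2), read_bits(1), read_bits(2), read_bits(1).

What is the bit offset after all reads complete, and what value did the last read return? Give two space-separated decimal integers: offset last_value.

Read 1: bits[0:5] width=5 -> value=20 (bin 10100); offset now 5 = byte 0 bit 5; 19 bits remain
Read 2: bits[5:17] width=12 -> value=618 (bin 001001101010); offset now 17 = byte 2 bit 1; 7 bits remain
Read 3: bits[17:19] width=2 -> value=3 (bin 11); offset now 19 = byte 2 bit 3; 5 bits remain
Read 4: bits[19:20] width=1 -> value=1 (bin 1); offset now 20 = byte 2 bit 4; 4 bits remain
Read 5: bits[20:22] width=2 -> value=0 (bin 00); offset now 22 = byte 2 bit 6; 2 bits remain
Read 6: bits[22:23] width=1 -> value=0 (bin 0); offset now 23 = byte 2 bit 7; 1 bits remain

Answer: 23 0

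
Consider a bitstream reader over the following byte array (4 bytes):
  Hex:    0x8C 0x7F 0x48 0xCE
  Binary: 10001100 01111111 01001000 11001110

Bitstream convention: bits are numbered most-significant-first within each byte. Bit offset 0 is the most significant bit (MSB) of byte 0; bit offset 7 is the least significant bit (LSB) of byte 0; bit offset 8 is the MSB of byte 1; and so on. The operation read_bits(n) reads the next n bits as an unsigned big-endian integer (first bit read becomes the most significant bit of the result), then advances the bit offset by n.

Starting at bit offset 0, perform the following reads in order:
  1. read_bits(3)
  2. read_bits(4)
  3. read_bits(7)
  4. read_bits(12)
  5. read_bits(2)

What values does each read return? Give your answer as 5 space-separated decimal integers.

Read 1: bits[0:3] width=3 -> value=4 (bin 100); offset now 3 = byte 0 bit 3; 29 bits remain
Read 2: bits[3:7] width=4 -> value=6 (bin 0110); offset now 7 = byte 0 bit 7; 25 bits remain
Read 3: bits[7:14] width=7 -> value=31 (bin 0011111); offset now 14 = byte 1 bit 6; 18 bits remain
Read 4: bits[14:26] width=12 -> value=3363 (bin 110100100011); offset now 26 = byte 3 bit 2; 6 bits remain
Read 5: bits[26:28] width=2 -> value=0 (bin 00); offset now 28 = byte 3 bit 4; 4 bits remain

Answer: 4 6 31 3363 0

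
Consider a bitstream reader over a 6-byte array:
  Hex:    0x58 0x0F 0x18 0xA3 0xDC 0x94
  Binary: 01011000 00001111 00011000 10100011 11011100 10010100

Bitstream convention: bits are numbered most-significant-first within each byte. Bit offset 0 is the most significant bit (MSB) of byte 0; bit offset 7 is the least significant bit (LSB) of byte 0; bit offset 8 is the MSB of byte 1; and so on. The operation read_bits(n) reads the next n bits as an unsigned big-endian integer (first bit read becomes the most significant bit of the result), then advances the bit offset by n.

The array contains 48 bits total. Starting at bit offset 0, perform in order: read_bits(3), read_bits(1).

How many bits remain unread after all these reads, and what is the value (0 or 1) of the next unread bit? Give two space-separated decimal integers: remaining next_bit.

Read 1: bits[0:3] width=3 -> value=2 (bin 010); offset now 3 = byte 0 bit 3; 45 bits remain
Read 2: bits[3:4] width=1 -> value=1 (bin 1); offset now 4 = byte 0 bit 4; 44 bits remain

Answer: 44 1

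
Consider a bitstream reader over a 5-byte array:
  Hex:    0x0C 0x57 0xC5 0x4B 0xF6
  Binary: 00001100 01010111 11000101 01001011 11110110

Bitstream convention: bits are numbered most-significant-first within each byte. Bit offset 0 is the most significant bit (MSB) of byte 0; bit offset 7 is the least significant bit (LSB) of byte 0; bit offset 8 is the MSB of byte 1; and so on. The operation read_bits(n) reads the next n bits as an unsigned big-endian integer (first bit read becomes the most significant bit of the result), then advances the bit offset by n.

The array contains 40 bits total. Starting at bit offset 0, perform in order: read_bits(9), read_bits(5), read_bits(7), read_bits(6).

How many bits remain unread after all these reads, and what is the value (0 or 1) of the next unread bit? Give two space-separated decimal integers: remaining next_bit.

Read 1: bits[0:9] width=9 -> value=24 (bin 000011000); offset now 9 = byte 1 bit 1; 31 bits remain
Read 2: bits[9:14] width=5 -> value=21 (bin 10101); offset now 14 = byte 1 bit 6; 26 bits remain
Read 3: bits[14:21] width=7 -> value=120 (bin 1111000); offset now 21 = byte 2 bit 5; 19 bits remain
Read 4: bits[21:27] width=6 -> value=42 (bin 101010); offset now 27 = byte 3 bit 3; 13 bits remain

Answer: 13 0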